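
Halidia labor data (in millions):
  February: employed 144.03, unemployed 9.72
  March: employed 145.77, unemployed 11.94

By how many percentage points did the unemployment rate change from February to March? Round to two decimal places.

The unemployment rate changed by +1.25 percentage points.

February: labor force = 144.03 + 9.72 = 153.75; u = 9.72/153.75 = 6.32%.
March: labor force = 145.77 + 11.94 = 157.71; u = 11.94/157.71 = 7.57%.
Change = 7.57% − 6.32% = +1.25 pp.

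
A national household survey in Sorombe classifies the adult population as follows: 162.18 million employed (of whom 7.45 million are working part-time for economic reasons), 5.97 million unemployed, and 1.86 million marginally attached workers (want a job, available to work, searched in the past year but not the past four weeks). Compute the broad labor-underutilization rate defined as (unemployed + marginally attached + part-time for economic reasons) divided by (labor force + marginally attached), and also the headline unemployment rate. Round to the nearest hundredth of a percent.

Labor force = 162.18 + 5.97 = 168.15 million.
Numerator = 5.97 + 1.86 + 7.45 = 15.28 million.
Denominator = 168.15 + 1.86 = 170.01 million.
Broad rate = 15.28 / 170.01 = 8.99%.
Headline unemployment rate = 5.97 / 168.15 = 3.55%.

Broad underutilization rate ≈ 8.99%; headline unemployment rate ≈ 3.55%.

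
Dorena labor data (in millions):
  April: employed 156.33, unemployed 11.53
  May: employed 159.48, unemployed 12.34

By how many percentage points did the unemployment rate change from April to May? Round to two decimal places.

April: labor force = 156.33 + 11.53 = 167.86; u = 11.53/167.86 = 6.87%.
May: labor force = 159.48 + 12.34 = 171.82; u = 12.34/171.82 = 7.18%.
Change = 7.18% − 6.87% = +0.31 pp.

The unemployment rate changed by +0.31 percentage points.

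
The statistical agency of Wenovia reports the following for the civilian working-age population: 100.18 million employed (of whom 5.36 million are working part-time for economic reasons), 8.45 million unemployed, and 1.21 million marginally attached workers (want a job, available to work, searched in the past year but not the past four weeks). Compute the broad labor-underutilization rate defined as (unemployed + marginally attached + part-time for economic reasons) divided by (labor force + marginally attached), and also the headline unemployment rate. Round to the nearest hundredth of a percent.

Labor force = 100.18 + 8.45 = 108.63 million.
Numerator = 8.45 + 1.21 + 5.36 = 15.02 million.
Denominator = 108.63 + 1.21 = 109.84 million.
Broad rate = 15.02 / 109.84 = 13.67%.
Headline unemployment rate = 8.45 / 108.63 = 7.78%.

Broad underutilization rate ≈ 13.67%; headline unemployment rate ≈ 7.78%.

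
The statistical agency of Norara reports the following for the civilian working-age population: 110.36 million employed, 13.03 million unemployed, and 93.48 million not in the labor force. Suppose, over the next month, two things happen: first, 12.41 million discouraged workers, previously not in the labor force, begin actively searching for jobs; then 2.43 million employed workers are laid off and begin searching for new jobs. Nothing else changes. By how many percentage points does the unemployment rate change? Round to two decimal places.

Initially, labor force = 110.36 + 13.03 = 123.39 million, so u = 13.03/123.39 = 10.56%.
After the first change, unemployed and labor force both rise by 12.41 → E = 110.36, U = 25.44, labor force = 135.80 million.
After the second change, employed falls and unemployed rises by 2.43; labor force unchanged → E = 107.93, U = 27.87, labor force = 135.80 million.
New unemployment rate = 27.87 / 135.80 = 20.52%.
Change = 20.52% − 10.56% = +9.96 percentage points.

The unemployment rate changes by +9.96 percentage points.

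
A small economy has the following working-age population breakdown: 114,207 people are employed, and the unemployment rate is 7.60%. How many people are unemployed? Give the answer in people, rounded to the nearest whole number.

About 9,394 are unemployed.

Let U be the number unemployed. The labor force is E + U, and U/(E+U) = 0.0760.
So U = 0.0760 × 114,207 / (1 − 0.0760) = 8679.73 / 0.9240 ≈ 9,394.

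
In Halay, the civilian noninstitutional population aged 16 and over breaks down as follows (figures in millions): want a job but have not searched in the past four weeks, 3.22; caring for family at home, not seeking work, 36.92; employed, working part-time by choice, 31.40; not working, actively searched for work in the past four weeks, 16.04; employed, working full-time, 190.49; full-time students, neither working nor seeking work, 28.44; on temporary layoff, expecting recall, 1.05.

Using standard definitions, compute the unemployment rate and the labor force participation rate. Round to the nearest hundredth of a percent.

Employed = 31.40 + 190.49 = 221.89 million.
Unemployed = 16.04 + 1.05 = 17.09 million (jobless and actively searching, or on temporary layoff).
Labor force = 221.89 + 17.09 = 238.98 million.
Not in labor force = 3.22 + 36.92 + 28.44 = 68.58 million (those not working and not actively searching are outside the labor force — including those who want a job but have given up searching).
Civilian working-age population = 238.98 + 68.58 = 307.56 million.
Unemployment rate = 17.09 / 238.98 = 7.15%.
Labor force participation rate = 238.98 / 307.56 = 77.70%.

Unemployment rate ≈ 7.15%; labor force participation rate ≈ 77.70%.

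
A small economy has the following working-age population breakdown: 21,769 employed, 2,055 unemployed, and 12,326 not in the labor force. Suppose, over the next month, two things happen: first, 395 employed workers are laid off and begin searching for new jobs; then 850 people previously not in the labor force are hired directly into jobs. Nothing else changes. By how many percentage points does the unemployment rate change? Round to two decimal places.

Initially, labor force = 21,769 + 2,055 = 23,824, so u = 2,055/23,824 = 8.63%.
After the first change, employed falls and unemployed rises by 395; labor force unchanged → E = 21,374, U = 2,450, labor force = 23,824.
After the second change, employed and labor force both rise by 850; unemployed unchanged → E = 22,224, U = 2,450, labor force = 24,674.
New unemployment rate = 2,450 / 24,674 = 9.93%.
Change = 9.93% − 8.63% = +1.30 percentage points.

The unemployment rate changes by +1.30 percentage points.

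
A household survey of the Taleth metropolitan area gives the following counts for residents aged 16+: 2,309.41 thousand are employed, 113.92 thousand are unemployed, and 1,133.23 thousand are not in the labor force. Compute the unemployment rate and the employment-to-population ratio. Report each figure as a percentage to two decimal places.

Labor force = employed + unemployed = 2,309.41 + 113.92 = 2,423.33 thousand.
Working-age population = 2,423.33 + 1,133.23 = 3,556.56 thousand.
Unemployment rate = 113.92 / 2,423.33 = 4.70%.
Employment-population ratio = 2,309.41 / 3,556.56 = 64.93%.

Unemployment rate ≈ 4.70%; employment-population ratio ≈ 64.93%.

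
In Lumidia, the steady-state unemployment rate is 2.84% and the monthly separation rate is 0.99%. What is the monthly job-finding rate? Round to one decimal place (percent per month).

From u* = s/(s+f): f = s·(1−u)/u.
f = 0.99 × (1 − 0.0284) / 0.0284 = 0.9619 / 0.0284 ≈ 33.9% per month.

Job-finding rate ≈ 33.9% per month.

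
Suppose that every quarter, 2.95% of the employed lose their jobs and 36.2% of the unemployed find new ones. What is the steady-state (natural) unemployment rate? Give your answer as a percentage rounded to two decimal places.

Steady-state unemployment rate ≈ 7.54%.

At steady state the flows balance: s·E = f·U, so U/(E+U) = s/(s+f).
u* = 2.95 / (2.95 + 36.2) = 2.95 / 39.15 = 7.54%.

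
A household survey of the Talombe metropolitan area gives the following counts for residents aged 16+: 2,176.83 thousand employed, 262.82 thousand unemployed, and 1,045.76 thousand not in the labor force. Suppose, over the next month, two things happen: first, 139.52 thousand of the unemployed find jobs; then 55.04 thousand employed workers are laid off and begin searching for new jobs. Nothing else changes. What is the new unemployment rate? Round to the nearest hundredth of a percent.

Initially, labor force = 2,176.83 + 262.82 = 2,439.65 thousand, so u = 262.82/2,439.65 = 10.77%.
After the first change, unemployed falls and employed rises by 139.52; labor force unchanged → E = 2,316.35, U = 123.30, labor force = 2,439.65 thousand.
After the second change, employed falls and unemployed rises by 55.04; labor force unchanged → E = 2,261.31, U = 178.34, labor force = 2,439.65 thousand.
New unemployment rate = 178.34 / 2,439.65 = 7.31%.

New unemployment rate ≈ 7.31%.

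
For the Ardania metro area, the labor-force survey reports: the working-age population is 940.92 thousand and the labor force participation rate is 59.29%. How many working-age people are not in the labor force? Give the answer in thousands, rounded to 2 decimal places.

About 383.05 thousand are not in the labor force.

Share not in the labor force = 1 − 0.5929 = 0.4071.
Not in labor force = 0.4071 × 940.92 ≈ 383.05 thousand.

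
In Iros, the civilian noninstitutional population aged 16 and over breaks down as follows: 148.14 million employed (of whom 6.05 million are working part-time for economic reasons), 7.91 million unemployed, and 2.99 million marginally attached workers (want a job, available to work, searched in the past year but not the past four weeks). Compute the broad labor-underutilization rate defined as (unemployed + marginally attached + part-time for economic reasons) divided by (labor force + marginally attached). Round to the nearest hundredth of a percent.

Broad underutilization rate ≈ 10.66%.

Labor force = 148.14 + 7.91 = 156.05 million.
Numerator = 7.91 + 2.99 + 6.05 = 16.95 million.
Denominator = 156.05 + 2.99 = 159.04 million.
Broad rate = 16.95 / 159.04 = 10.66%.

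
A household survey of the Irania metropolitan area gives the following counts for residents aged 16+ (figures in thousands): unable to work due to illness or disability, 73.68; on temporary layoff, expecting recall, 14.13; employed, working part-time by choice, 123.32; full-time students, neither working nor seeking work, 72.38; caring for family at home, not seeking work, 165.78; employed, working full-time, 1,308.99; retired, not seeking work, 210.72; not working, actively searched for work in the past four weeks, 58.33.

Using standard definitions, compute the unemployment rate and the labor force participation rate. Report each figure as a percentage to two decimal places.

Employed = 123.32 + 1,308.99 = 1,432.31 thousand.
Unemployed = 14.13 + 58.33 = 72.46 thousand (jobless and actively searching, or on temporary layoff).
Labor force = 1,432.31 + 72.46 = 1,504.77 thousand.
Not in labor force = 73.68 + 72.38 + 165.78 + 210.72 = 522.56 thousand (those not working and not actively searching are outside the labor force).
Civilian working-age population = 1,504.77 + 522.56 = 2,027.33 thousand.
Unemployment rate = 72.46 / 1,504.77 = 4.82%.
Labor force participation rate = 1,504.77 / 2,027.33 = 74.22%.

Unemployment rate ≈ 4.82%; labor force participation rate ≈ 74.22%.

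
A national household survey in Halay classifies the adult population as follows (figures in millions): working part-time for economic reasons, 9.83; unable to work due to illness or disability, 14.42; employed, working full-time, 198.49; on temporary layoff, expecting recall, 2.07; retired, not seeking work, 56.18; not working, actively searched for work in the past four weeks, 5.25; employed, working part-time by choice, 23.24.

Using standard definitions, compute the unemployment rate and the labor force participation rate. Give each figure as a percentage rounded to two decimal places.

Employed = 9.83 + 198.49 + 23.24 = 231.56 million (anyone who worked, including part-time for economic reasons, counts as employed).
Unemployed = 2.07 + 5.25 = 7.32 million (jobless and actively searching, or on temporary layoff).
Labor force = 231.56 + 7.32 = 238.88 million.
Not in labor force = 14.42 + 56.18 = 70.60 million (those not working and not actively searching are outside the labor force).
Civilian working-age population = 238.88 + 70.60 = 309.48 million.
Unemployment rate = 7.32 / 238.88 = 3.06%.
Labor force participation rate = 238.88 / 309.48 = 77.19%.

Unemployment rate ≈ 3.06%; labor force participation rate ≈ 77.19%.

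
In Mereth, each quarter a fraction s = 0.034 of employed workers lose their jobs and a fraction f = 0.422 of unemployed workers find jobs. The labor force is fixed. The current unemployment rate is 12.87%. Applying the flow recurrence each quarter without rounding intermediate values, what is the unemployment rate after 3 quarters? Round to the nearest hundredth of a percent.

Unemployment rate after three quarters ≈ 8.33%.

With a fixed labor force, u_{t+1} = u_t + s·(1−u_t) − f·u_t = u_t·(1−s−f) + s.
Here 1−s−f = 0.544 and s = 0.034.
u_1 = 0.128700 × 0.544 + 0.034 = 0.104013.
u_2 = 0.104013 × 0.544 + 0.034 = 0.090583.
u_3 = 0.090583 × 0.544 + 0.034 = 0.083277.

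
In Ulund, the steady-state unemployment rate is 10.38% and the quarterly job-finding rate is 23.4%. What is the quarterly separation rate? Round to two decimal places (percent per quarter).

From u* = s/(s+f): s = u·f/(1−u).
s = 0.1038 × 23.4 / (1 − 0.1038) = 2.4289 / 0.8962 ≈ 2.71% per quarter.

Separation rate ≈ 2.71% per quarter.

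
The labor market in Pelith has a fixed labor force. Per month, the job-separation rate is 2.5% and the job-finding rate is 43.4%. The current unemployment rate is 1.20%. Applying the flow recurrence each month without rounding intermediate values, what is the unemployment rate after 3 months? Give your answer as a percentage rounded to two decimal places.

Unemployment rate after three months ≈ 4.77%.

With a fixed labor force, u_{t+1} = u_t + s·(1−u_t) − f·u_t = u_t·(1−s−f) + s.
Here 1−s−f = 0.541 and s = 0.025.
u_1 = 0.012000 × 0.541 + 0.025 = 0.031492.
u_2 = 0.031492 × 0.541 + 0.025 = 0.042037.
u_3 = 0.042037 × 0.541 + 0.025 = 0.047742.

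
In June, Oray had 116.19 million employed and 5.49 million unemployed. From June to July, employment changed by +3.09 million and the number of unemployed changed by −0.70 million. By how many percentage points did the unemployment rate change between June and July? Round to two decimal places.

The unemployment rate changed by −0.65 percentage points.

June: labor force = 116.19 + 5.49 = 121.68; u = 5.49/121.68 = 4.51%.
July: labor force = 119.28 + 4.79 = 124.07; u = 4.79/124.07 = 3.86%.
Change = 3.86% − 4.51% = −0.65 pp.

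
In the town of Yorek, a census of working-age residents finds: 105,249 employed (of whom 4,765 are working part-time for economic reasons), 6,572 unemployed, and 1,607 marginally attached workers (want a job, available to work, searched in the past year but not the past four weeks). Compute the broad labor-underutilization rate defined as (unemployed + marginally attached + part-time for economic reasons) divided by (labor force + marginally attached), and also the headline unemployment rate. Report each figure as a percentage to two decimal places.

Broad underutilization rate ≈ 11.41%; headline unemployment rate ≈ 5.88%.

Labor force = 105,249 + 6,572 = 111,821.
Numerator = 6,572 + 1,607 + 4,765 = 12,944.
Denominator = 111,821 + 1,607 = 113,428.
Broad rate = 12,944 / 113,428 = 11.41%.
Headline unemployment rate = 6,572 / 111,821 = 5.88%.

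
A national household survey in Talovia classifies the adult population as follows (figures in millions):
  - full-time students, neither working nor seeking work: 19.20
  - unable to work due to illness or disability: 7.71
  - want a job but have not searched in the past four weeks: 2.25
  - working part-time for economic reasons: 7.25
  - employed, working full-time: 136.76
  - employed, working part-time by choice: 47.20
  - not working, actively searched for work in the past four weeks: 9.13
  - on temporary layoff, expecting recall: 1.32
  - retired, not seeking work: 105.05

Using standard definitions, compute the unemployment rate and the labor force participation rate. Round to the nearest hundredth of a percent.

Unemployment rate ≈ 5.18%; labor force participation rate ≈ 60.04%.

Employed = 7.25 + 136.76 + 47.20 = 191.21 million (anyone who worked, including part-time for economic reasons, counts as employed).
Unemployed = 9.13 + 1.32 = 10.45 million (jobless and actively searching, or on temporary layoff).
Labor force = 191.21 + 10.45 = 201.66 million.
Not in labor force = 19.20 + 7.71 + 2.25 + 105.05 = 134.21 million (those not working and not actively searching are outside the labor force — including those who want a job but have given up searching).
Civilian working-age population = 201.66 + 134.21 = 335.87 million.
Unemployment rate = 10.45 / 201.66 = 5.18%.
Labor force participation rate = 201.66 / 335.87 = 60.04%.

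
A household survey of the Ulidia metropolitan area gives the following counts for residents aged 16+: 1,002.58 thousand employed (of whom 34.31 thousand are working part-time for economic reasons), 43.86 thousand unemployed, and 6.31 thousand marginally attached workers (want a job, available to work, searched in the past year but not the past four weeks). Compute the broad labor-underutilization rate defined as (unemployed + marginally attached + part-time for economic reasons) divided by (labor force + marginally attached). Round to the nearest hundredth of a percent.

Labor force = 1,002.58 + 43.86 = 1,046.44 thousand.
Numerator = 43.86 + 6.31 + 34.31 = 84.48 thousand.
Denominator = 1,046.44 + 6.31 = 1,052.75 thousand.
Broad rate = 84.48 / 1,052.75 = 8.02%.

Broad underutilization rate ≈ 8.02%.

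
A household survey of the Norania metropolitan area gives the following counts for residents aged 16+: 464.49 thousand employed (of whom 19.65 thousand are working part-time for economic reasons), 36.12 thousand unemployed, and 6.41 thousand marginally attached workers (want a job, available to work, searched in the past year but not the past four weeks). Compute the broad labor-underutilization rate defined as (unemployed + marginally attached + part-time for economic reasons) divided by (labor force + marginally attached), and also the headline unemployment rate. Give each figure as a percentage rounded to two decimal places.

Labor force = 464.49 + 36.12 = 500.61 thousand.
Numerator = 36.12 + 6.41 + 19.65 = 62.18 thousand.
Denominator = 500.61 + 6.41 = 507.02 thousand.
Broad rate = 62.18 / 507.02 = 12.26%.
Headline unemployment rate = 36.12 / 500.61 = 7.22%.

Broad underutilization rate ≈ 12.26%; headline unemployment rate ≈ 7.22%.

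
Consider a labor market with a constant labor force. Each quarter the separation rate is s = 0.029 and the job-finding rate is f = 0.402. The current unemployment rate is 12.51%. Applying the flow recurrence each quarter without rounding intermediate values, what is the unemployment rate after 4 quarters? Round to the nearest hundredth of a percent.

Unemployment rate after four quarters ≈ 7.33%.

With a fixed labor force, u_{t+1} = u_t + s·(1−u_t) − f·u_t = u_t·(1−s−f) + s.
Here 1−s−f = 0.569 and s = 0.029.
u_1 = 0.125100 × 0.569 + 0.029 = 0.100182.
u_2 = 0.100182 × 0.569 + 0.029 = 0.086004.
u_3 = 0.086004 × 0.569 + 0.029 = 0.077936.
u_4 = 0.077936 × 0.569 + 0.029 = 0.073346.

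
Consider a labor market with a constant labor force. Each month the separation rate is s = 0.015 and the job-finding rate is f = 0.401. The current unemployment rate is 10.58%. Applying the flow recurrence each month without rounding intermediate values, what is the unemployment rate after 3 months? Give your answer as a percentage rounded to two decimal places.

Unemployment rate after three months ≈ 4.99%.

With a fixed labor force, u_{t+1} = u_t + s·(1−u_t) − f·u_t = u_t·(1−s−f) + s.
Here 1−s−f = 0.584 and s = 0.015.
u_1 = 0.105800 × 0.584 + 0.015 = 0.076787.
u_2 = 0.076787 × 0.584 + 0.015 = 0.059844.
u_3 = 0.059844 × 0.584 + 0.015 = 0.049949.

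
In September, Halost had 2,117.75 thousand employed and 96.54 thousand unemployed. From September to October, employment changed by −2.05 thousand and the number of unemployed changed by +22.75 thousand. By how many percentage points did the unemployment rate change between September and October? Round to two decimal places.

The unemployment rate changed by +0.98 percentage points.

September: labor force = 2,117.75 + 96.54 = 2,214.29; u = 96.54/2,214.29 = 4.36%.
October: labor force = 2,115.70 + 119.29 = 2,234.99; u = 119.29/2,234.99 = 5.34%.
Change = 5.34% − 4.36% = +0.98 pp.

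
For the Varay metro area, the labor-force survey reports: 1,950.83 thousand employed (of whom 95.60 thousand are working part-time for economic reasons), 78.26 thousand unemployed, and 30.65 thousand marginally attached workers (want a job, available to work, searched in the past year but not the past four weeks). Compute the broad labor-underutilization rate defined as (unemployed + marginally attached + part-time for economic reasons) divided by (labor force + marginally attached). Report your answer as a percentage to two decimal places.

Broad underutilization rate ≈ 9.93%.

Labor force = 1,950.83 + 78.26 = 2,029.09 thousand.
Numerator = 78.26 + 30.65 + 95.60 = 204.51 thousand.
Denominator = 2,029.09 + 30.65 = 2,059.74 thousand.
Broad rate = 204.51 / 2,059.74 = 9.93%.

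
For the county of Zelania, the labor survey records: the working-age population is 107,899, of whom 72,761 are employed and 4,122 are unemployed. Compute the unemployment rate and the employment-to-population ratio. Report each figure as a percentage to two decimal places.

Unemployment rate ≈ 5.36%; employment-population ratio ≈ 67.43%.

Labor force = employed + unemployed = 72,761 + 4,122 = 76,883.
Unemployment rate = 4,122 / 76,883 = 5.36%.
Employment-population ratio = 72,761 / 107,899 = 67.43%.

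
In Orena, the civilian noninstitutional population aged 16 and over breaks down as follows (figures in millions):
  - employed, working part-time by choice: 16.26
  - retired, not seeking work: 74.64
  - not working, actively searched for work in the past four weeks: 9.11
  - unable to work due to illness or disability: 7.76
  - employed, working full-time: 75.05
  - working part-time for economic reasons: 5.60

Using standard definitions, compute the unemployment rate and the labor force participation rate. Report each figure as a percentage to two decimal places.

Employed = 16.26 + 75.05 + 5.60 = 96.91 million (anyone who worked, including part-time for economic reasons, counts as employed).
Unemployed = 9.11 million.
Labor force = 96.91 + 9.11 = 106.02 million.
Not in labor force = 74.64 + 7.76 = 82.40 million (those not working and not actively searching are outside the labor force).
Civilian working-age population = 106.02 + 82.40 = 188.42 million.
Unemployment rate = 9.11 / 106.02 = 8.59%.
Labor force participation rate = 106.02 / 188.42 = 56.27%.

Unemployment rate ≈ 8.59%; labor force participation rate ≈ 56.27%.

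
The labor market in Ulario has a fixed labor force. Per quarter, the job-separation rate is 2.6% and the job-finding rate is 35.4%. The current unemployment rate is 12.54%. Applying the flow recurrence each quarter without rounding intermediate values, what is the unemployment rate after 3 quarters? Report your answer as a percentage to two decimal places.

With a fixed labor force, u_{t+1} = u_t + s·(1−u_t) − f·u_t = u_t·(1−s−f) + s.
Here 1−s−f = 0.620 and s = 0.026.
u_1 = 0.125400 × 0.620 + 0.026 = 0.103748.
u_2 = 0.103748 × 0.620 + 0.026 = 0.090324.
u_3 = 0.090324 × 0.620 + 0.026 = 0.082001.

Unemployment rate after three quarters ≈ 8.20%.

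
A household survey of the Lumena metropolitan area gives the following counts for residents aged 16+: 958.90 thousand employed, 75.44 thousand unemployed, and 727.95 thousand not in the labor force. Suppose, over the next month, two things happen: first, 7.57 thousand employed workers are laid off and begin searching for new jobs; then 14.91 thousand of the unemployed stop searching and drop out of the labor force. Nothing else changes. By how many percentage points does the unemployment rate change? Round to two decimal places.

Initially, labor force = 958.90 + 75.44 = 1,034.34 thousand, so u = 75.44/1,034.34 = 7.29%.
After the first change, employed falls and unemployed rises by 7.57; labor force unchanged → E = 951.33, U = 83.01, labor force = 1,034.34 thousand.
After the second change, unemployed and labor force both fall by 14.91 → E = 951.33, U = 68.10, labor force = 1,019.43 thousand.
New unemployment rate = 68.10 / 1,019.43 = 6.68%.
Change = 6.68% − 7.29% = −0.61 percentage points.

The unemployment rate changes by −0.61 percentage points.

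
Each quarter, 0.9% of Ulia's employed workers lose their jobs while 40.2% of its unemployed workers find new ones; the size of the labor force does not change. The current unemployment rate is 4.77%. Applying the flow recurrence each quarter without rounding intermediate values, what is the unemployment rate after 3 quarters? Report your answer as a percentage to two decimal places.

With a fixed labor force, u_{t+1} = u_t + s·(1−u_t) − f·u_t = u_t·(1−s−f) + s.
Here 1−s−f = 0.589 and s = 0.009.
u_1 = 0.047700 × 0.589 + 0.009 = 0.037095.
u_2 = 0.037095 × 0.589 + 0.009 = 0.030849.
u_3 = 0.030849 × 0.589 + 0.009 = 0.027170.

Unemployment rate after three quarters ≈ 2.72%.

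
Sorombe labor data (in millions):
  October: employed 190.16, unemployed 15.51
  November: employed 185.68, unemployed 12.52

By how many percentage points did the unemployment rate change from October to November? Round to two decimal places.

October: labor force = 190.16 + 15.51 = 205.67; u = 15.51/205.67 = 7.54%.
November: labor force = 185.68 + 12.52 = 198.20; u = 12.52/198.20 = 6.32%.
Change = 6.32% − 7.54% = −1.22 pp.

The unemployment rate changed by −1.22 percentage points.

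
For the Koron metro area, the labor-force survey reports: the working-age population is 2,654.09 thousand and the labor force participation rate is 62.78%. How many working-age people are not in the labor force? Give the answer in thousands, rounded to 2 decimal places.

Share not in the labor force = 1 − 0.6278 = 0.3722.
Not in labor force = 0.3722 × 2,654.09 ≈ 987.85 thousand.

About 987.85 thousand are not in the labor force.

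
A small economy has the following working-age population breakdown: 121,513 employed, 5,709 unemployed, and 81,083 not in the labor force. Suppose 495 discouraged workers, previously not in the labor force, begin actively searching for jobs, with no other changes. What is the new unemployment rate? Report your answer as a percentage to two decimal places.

Initially, labor force = 121,513 + 5,709 = 127,222, so u = 5,709/127,222 = 4.49%.
After the change, unemployed and labor force both rise by 495 → E = 121,513, U = 6,204, labor force = 127,717.
New unemployment rate = 6,204 / 127,717 = 4.86%.

New unemployment rate ≈ 4.86%.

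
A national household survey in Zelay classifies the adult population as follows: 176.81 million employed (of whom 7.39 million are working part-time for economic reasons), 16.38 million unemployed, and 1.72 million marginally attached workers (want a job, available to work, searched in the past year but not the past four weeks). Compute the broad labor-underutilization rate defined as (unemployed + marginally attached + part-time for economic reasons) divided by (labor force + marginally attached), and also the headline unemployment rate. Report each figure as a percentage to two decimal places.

Broad underutilization rate ≈ 13.08%; headline unemployment rate ≈ 8.48%.

Labor force = 176.81 + 16.38 = 193.19 million.
Numerator = 16.38 + 1.72 + 7.39 = 25.49 million.
Denominator = 193.19 + 1.72 = 194.91 million.
Broad rate = 25.49 / 194.91 = 13.08%.
Headline unemployment rate = 16.38 / 193.19 = 8.48%.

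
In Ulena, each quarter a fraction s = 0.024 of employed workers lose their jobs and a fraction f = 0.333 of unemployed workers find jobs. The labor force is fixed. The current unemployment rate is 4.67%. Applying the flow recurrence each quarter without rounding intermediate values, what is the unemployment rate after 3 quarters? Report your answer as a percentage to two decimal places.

With a fixed labor force, u_{t+1} = u_t + s·(1−u_t) − f·u_t = u_t·(1−s−f) + s.
Here 1−s−f = 0.643 and s = 0.024.
u_1 = 0.046700 × 0.643 + 0.024 = 0.054028.
u_2 = 0.054028 × 0.643 + 0.024 = 0.058740.
u_3 = 0.058740 × 0.643 + 0.024 = 0.061770.

Unemployment rate after three quarters ≈ 6.18%.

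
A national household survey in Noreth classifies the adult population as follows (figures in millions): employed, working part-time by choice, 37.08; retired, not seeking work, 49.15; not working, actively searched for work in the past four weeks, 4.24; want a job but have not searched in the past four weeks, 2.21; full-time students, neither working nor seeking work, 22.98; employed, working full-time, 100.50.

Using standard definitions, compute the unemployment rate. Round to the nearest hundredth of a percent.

Employed = 37.08 + 100.50 = 137.58 million.
Unemployed = 4.24 million.
Labor force = 137.58 + 4.24 = 141.82 million.
Unemployment rate = 4.24 / 141.82 = 2.99%.

Unemployment rate ≈ 2.99%.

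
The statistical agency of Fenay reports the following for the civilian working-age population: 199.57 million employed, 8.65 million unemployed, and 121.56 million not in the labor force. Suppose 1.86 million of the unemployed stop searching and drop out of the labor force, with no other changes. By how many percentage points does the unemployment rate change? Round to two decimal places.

The unemployment rate changes by −0.86 percentage points.

Initially, labor force = 199.57 + 8.65 = 208.22 million, so u = 8.65/208.22 = 4.15%.
After the change, unemployed and labor force both fall by 1.86 → E = 199.57, U = 6.79, labor force = 206.36 million.
New unemployment rate = 6.79 / 206.36 = 3.29%.
Change = 3.29% − 4.15% = −0.86 percentage points.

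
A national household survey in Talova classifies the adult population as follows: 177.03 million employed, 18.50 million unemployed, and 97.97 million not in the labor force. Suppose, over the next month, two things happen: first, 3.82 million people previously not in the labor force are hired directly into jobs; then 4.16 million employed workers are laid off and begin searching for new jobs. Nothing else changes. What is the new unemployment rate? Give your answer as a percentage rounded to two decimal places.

Initially, labor force = 177.03 + 18.50 = 195.53 million, so u = 18.50/195.53 = 9.46%.
After the first change, employed and labor force both rise by 3.82; unemployed unchanged → E = 180.85, U = 18.50, labor force = 199.35 million.
After the second change, employed falls and unemployed rises by 4.16; labor force unchanged → E = 176.69, U = 22.66, labor force = 199.35 million.
New unemployment rate = 22.66 / 199.35 = 11.37%.

New unemployment rate ≈ 11.37%.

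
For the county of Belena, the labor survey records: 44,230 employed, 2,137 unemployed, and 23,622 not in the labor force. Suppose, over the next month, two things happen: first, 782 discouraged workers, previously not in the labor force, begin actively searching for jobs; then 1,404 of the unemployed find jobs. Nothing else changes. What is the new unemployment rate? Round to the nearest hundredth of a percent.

Initially, labor force = 44,230 + 2,137 = 46,367, so u = 2,137/46,367 = 4.61%.
After the first change, unemployed and labor force both rise by 782 → E = 44,230, U = 2,919, labor force = 47,149.
After the second change, unemployed falls and employed rises by 1,404; labor force unchanged → E = 45,634, U = 1,515, labor force = 47,149.
New unemployment rate = 1,515 / 47,149 = 3.21%.

New unemployment rate ≈ 3.21%.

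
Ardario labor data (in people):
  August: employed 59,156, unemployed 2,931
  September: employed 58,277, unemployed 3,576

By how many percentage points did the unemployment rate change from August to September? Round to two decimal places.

The unemployment rate changed by +1.06 percentage points.

August: labor force = 59,156 + 2,931 = 62,087; u = 2,931/62,087 = 4.72%.
September: labor force = 58,277 + 3,576 = 61,853; u = 3,576/61,853 = 5.78%.
Change = 5.78% − 4.72% = +1.06 pp.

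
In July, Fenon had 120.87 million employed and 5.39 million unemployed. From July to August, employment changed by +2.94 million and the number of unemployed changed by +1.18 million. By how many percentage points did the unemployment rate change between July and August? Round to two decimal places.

The unemployment rate changed by +0.77 percentage points.

July: labor force = 120.87 + 5.39 = 126.26; u = 5.39/126.26 = 4.27%.
August: labor force = 123.81 + 6.57 = 130.38; u = 6.57/130.38 = 5.04%.
Change = 5.04% − 4.27% = +0.77 pp.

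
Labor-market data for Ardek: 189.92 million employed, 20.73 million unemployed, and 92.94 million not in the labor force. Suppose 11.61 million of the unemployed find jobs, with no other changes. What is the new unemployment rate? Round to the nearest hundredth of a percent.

Initially, labor force = 189.92 + 20.73 = 210.65 million, so u = 20.73/210.65 = 9.84%.
After the change, unemployed falls and employed rises by 11.61; labor force unchanged → E = 201.53, U = 9.12, labor force = 210.65 million.
New unemployment rate = 9.12 / 210.65 = 4.33%.

New unemployment rate ≈ 4.33%.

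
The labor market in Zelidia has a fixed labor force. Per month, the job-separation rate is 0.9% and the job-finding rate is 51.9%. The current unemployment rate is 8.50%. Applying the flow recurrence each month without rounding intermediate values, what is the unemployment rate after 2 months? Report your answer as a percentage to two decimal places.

Unemployment rate after two months ≈ 3.22%.

With a fixed labor force, u_{t+1} = u_t + s·(1−u_t) − f·u_t = u_t·(1−s−f) + s.
Here 1−s−f = 0.472 and s = 0.009.
u_1 = 0.085000 × 0.472 + 0.009 = 0.049120.
u_2 = 0.049120 × 0.472 + 0.009 = 0.032185.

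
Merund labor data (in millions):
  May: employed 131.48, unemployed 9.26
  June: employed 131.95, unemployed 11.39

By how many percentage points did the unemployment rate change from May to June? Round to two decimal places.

The unemployment rate changed by +1.37 percentage points.

May: labor force = 131.48 + 9.26 = 140.74; u = 9.26/140.74 = 6.58%.
June: labor force = 131.95 + 11.39 = 143.34; u = 11.39/143.34 = 7.95%.
Change = 7.95% − 6.58% = +1.37 pp.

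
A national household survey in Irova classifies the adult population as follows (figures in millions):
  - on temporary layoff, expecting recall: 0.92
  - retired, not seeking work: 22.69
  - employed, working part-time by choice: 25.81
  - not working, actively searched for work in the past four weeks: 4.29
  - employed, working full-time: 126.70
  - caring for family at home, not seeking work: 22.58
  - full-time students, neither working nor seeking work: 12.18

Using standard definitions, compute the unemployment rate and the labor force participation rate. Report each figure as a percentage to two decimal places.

Unemployment rate ≈ 3.30%; labor force participation rate ≈ 73.30%.

Employed = 25.81 + 126.70 = 152.51 million.
Unemployed = 0.92 + 4.29 = 5.21 million (jobless and actively searching, or on temporary layoff).
Labor force = 152.51 + 5.21 = 157.72 million.
Not in labor force = 22.69 + 22.58 + 12.18 = 57.45 million (those not working and not actively searching are outside the labor force).
Civilian working-age population = 157.72 + 57.45 = 215.17 million.
Unemployment rate = 5.21 / 157.72 = 3.30%.
Labor force participation rate = 157.72 / 215.17 = 73.30%.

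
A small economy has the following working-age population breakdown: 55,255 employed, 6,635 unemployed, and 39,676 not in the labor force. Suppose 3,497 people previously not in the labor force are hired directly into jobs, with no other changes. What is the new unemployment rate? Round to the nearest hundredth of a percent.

Initially, labor force = 55,255 + 6,635 = 61,890, so u = 6,635/61,890 = 10.72%.
After the change, employed and labor force both rise by 3,497; unemployed unchanged → E = 58,752, U = 6,635, labor force = 65,387.
New unemployment rate = 6,635 / 65,387 = 10.15%.

New unemployment rate ≈ 10.15%.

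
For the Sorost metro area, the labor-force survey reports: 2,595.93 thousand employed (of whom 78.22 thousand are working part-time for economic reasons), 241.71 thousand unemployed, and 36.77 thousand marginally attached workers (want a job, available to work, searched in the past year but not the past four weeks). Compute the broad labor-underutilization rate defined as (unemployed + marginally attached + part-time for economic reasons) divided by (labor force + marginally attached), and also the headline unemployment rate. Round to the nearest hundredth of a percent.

Broad underutilization rate ≈ 12.41%; headline unemployment rate ≈ 8.52%.

Labor force = 2,595.93 + 241.71 = 2,837.64 thousand.
Numerator = 241.71 + 36.77 + 78.22 = 356.70 thousand.
Denominator = 2,837.64 + 36.77 = 2,874.41 thousand.
Broad rate = 356.70 / 2,874.41 = 12.41%.
Headline unemployment rate = 241.71 / 2,837.64 = 8.52%.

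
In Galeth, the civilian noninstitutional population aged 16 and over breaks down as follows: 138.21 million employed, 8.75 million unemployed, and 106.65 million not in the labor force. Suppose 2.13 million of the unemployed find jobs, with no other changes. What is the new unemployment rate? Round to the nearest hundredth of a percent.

New unemployment rate ≈ 4.50%.

Initially, labor force = 138.21 + 8.75 = 146.96 million, so u = 8.75/146.96 = 5.95%.
After the change, unemployed falls and employed rises by 2.13; labor force unchanged → E = 140.34, U = 6.62, labor force = 146.96 million.
New unemployment rate = 6.62 / 146.96 = 4.50%.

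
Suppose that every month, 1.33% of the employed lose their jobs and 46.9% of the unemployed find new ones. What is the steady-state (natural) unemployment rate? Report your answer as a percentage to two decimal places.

Steady-state unemployment rate ≈ 2.76%.

At steady state the flows balance: s·E = f·U, so U/(E+U) = s/(s+f).
u* = 1.33 / (1.33 + 46.9) = 1.33 / 48.23 = 2.76%.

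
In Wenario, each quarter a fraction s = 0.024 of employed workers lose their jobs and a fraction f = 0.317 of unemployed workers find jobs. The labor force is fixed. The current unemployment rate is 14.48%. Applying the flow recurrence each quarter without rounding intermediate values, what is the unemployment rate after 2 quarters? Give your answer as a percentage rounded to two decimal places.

Unemployment rate after two quarters ≈ 10.27%.

With a fixed labor force, u_{t+1} = u_t + s·(1−u_t) − f·u_t = u_t·(1−s−f) + s.
Here 1−s−f = 0.659 and s = 0.024.
u_1 = 0.144800 × 0.659 + 0.024 = 0.119423.
u_2 = 0.119423 × 0.659 + 0.024 = 0.102700.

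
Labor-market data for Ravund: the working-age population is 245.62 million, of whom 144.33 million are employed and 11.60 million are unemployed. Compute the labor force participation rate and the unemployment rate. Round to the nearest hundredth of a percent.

Labor force participation rate ≈ 63.48%; unemployment rate ≈ 7.44%.

Labor force = employed + unemployed = 144.33 + 11.60 = 155.93 million.
Unemployment rate = 11.60 / 155.93 = 7.44%.
Labor force participation rate = 155.93 / 245.62 = 63.48%.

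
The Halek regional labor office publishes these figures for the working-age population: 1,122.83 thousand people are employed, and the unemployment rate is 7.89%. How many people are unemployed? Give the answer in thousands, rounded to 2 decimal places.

About 96.18 thousand are unemployed.

Let U be the number unemployed. The labor force is E + U, and U/(E+U) = 0.0789.
So U = 0.0789 × 1,122.83 / (1 − 0.0789) = 88.5913 / 0.9211 ≈ 96.18 thousand.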